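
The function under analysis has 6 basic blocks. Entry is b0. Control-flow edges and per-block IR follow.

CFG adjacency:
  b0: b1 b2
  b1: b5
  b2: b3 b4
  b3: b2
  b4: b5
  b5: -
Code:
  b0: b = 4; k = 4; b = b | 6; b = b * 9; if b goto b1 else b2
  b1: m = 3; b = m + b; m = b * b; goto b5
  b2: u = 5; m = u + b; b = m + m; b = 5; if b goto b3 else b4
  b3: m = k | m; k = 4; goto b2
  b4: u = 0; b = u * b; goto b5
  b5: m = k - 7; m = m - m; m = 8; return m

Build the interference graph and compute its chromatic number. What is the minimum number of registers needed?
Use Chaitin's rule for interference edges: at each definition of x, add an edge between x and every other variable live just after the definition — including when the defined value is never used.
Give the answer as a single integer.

Answer: 3

Analysis:
def/use:
  b0: {b,k} / ∅
  b1: {b,m} / {b}
  b2: {b,m,u} / {b}
  b3: {k,m} / {k,m}
  b4: {b,u} / {b}
  b5: {m} / {k}

Live sets:
  live b0: ∅→{b,k}
  live b1: {b,k}→{k}
  live b2: {b,k}→{b,k,m}
  live b3: {b,k,m}→{b,k}
  live b4: {b,k}→{k}
  live b5: {k}→∅

Conflict graph:
  b: {k,m,u}
  k: {b,m,u}
  m: {b,k}
  u: {b,k}

Registers:
  lower bound: {b,k,m} mutually conflict ⇒ χ ≥ 3
  assign b→c0 k→c1 m→c2 u→c2 — no edge inside a register ⇒ χ ≤ 3
  χ = 3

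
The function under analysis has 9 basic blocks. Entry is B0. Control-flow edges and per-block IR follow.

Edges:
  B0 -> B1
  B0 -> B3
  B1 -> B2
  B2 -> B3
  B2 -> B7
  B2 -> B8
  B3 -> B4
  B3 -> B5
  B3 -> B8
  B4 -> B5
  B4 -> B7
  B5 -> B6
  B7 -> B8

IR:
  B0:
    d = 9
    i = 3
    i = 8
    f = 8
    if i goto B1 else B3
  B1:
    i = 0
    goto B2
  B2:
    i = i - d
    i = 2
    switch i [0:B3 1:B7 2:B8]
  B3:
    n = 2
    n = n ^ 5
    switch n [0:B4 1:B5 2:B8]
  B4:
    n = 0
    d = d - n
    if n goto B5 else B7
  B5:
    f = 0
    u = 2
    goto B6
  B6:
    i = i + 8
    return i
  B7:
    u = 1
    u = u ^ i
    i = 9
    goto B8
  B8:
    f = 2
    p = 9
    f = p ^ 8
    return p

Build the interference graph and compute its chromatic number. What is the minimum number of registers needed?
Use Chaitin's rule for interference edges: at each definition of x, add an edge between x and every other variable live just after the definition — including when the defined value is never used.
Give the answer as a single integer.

Block summaries:
  B0 def {d,f,i} use ∅
  B1 def {i} use ∅
  B2 def {i} use {d,i}
  B3 def {n} use ∅
  B4 def {d,n} use {d}
  B5 def {f,u} use ∅
  B6 def {i} use {i}
  B7 def {i,u} use {i}
  B8 def {f,p} use ∅

Live sets:
  B0: in=∅ out={d,i}
  B1: in={d} out={d,i}
  B2: in={d,i} out={d,i}
  B3: in={d,i} out={d,i}
  B4: in={d,i} out={i}
  B5: in={i} out={i}
  B6: in={i} out=∅
  B7: in={i} out=∅
  B8: in=∅ out=∅

Conflict graph:
  d: {f,i,n}
  f: {d,i,p}
  i: {d,f,n,u}
  n: {d,i}
  p: {f}
  u: {i}

Chromatic number:
  clique {d,f,i} ⇒ need ≥ 3
  assign d→R1 f→R2 i→R0 n→R2 p→R0 u→R1 — no edge inside a register ⇒ χ ≤ 3
  χ = 3

Answer: 3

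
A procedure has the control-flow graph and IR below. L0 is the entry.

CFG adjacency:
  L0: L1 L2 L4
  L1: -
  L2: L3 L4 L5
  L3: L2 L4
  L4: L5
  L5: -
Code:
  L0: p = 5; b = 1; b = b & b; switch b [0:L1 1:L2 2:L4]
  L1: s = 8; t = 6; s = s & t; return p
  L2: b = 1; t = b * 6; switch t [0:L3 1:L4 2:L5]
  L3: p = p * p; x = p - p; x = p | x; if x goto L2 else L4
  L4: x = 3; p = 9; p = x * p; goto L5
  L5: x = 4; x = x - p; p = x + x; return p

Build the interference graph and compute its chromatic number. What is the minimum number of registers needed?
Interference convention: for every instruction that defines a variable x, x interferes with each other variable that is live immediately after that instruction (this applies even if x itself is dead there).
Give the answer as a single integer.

Answer: 3

Working:
Per-block:
  L0: def={b,p} ue=∅
  L1: def={s,t} ue={p}
  L2: def={b,t} ue=∅
  L3: def={p,x} ue={p}
  L4: def={p,x} ue=∅
  L5: def={p,x} ue={p}

Liveness:
  live L0: ∅→{p}
  live L1: {p}→∅
  live L2: {p}→{p}
  live L3: {p}→{p}
  live L4: ∅→{p}
  live L5: {p}→∅

Conflict graph:
  b↔{p}
  p↔{b,s,t,x}
  s↔{p,t}
  t↔{p,s}
  x↔{p}

Colouring:
  {p,s,t} pairwise interfere (3-clique) ⇒ χ ≥ 3
  3-colouring: r0={p}  r1={b,s,x}  r2={t}
  χ = 3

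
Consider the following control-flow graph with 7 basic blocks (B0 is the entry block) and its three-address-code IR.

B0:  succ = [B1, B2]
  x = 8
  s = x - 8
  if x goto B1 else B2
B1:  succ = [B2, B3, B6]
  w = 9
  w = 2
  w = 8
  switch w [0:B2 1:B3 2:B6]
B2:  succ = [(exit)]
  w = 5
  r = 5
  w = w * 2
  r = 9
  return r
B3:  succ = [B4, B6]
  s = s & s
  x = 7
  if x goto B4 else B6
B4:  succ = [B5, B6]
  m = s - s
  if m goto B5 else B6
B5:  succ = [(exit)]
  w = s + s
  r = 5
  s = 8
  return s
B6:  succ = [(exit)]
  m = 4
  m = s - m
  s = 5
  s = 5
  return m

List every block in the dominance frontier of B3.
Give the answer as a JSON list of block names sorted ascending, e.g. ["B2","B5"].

Answer: ["B6"]

Analysis:
idom tree: B1←B0 B2←B0 B3←B1 B4←B3 B5←B4 B6←B1
Dom at joins:
  B2: preds {B0,B1}: {B0} ∩ {B0,B1} = {B0}; idom=B0
  B6: preds {B1,B3,B4}: {B0,B1} ∩ {B0,B1,B3} ∩ {B0,B1,B3,B4} = {B0,B1}; idom=B1

Frontier:
  join B2 pred B0: · stop@B0
  join B2 pred B1: B1 stop@B0
  join B6 pred B1: · stop@B1
  join B6 pred B3: B3 stop@B1
  join B6 pred B4: B4→B3 stop@B1
  B0: DF=∅
  B1: DF={B2}
  B2: DF=∅
  B3: DF={B6}
  B4: DF={B6}
  B5: DF=∅
  B6: DF=∅

DF(B3) = ["B6"]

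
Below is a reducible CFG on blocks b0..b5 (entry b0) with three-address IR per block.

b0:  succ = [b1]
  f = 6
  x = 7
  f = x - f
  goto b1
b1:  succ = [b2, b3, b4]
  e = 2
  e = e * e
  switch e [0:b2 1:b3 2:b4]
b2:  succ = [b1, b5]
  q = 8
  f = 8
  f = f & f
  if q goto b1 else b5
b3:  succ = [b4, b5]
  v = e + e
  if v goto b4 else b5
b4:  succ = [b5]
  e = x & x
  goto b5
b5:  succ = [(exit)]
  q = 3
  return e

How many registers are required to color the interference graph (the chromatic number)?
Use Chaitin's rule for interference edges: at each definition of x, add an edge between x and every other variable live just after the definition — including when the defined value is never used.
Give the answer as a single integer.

Answer: 4

Analysis:
Per-block:
  b0: {f,x} / ∅
  b1: {e} / ∅
  b2: {f,q} / ∅
  b3: {v} / {e}
  b4: {e} / {x}
  b5: {q} / {e}

Live sets:
  b0 li=∅ lo={x}
  b1 li={x} lo={e,x}
  b2 li={e,x} lo={e,x}
  b3 li={e,x} lo={e,x}
  b4 li={x} lo={e}
  b5 li={e} lo=∅

Interfere edges:
  e — {f,q,v,x}
  f — {e,q,x}
  q — {e,f,x}
  v — {e,x}
  x — {e,f,q,v}

Colouring:
  {e,f,q,x} pairwise interfere (4-clique) ⇒ χ ≥ 4
  4-colouring: c0={e}  c1={x}  c2={f,v}  c3={q}
  χ = 4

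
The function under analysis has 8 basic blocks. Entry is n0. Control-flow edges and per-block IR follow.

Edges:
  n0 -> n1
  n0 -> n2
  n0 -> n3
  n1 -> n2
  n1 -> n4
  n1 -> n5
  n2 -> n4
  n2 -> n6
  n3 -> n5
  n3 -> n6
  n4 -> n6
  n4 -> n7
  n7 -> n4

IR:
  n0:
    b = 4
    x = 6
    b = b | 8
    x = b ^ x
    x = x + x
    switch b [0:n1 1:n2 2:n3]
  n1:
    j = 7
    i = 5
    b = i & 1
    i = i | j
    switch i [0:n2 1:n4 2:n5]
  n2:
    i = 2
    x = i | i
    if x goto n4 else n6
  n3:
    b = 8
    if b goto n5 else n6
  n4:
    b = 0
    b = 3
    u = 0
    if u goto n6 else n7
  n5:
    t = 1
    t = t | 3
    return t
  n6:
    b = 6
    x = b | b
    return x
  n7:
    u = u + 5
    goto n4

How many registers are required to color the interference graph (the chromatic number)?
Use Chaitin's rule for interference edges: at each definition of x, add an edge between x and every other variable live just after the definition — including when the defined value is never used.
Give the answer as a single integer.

Answer: 3

Analysis:
def/use:
  n0 def {b,x} use ∅
  n1 def {b,i,j} use ∅
  n2 def {i,x} use ∅
  n3 def {b} use ∅
  n4 def {b,u} use ∅
  n5 def {t} use ∅
  n6 def {b,x} use ∅
  n7 def {u} use {u}

Live sets:
  n0 li=∅ lo=∅
  n1 li=∅ lo=∅
  n2 li=∅ lo=∅
  n3 li=∅ lo=∅
  n4 li=∅ lo={u}
  n5 li=∅ lo=∅
  n6 li=∅ lo=∅
  n7 li={u} lo=∅

Conflict graph:
  b: {i,j,x}
  i: {b,j}
  j: {b,i}
  t: ∅
  u: ∅
  x: {b}

Chromatic number:
  clique {b,i,j} ⇒ need ≥ 3
  assign b→r0 i→r1 j→r2 t→r0 u→r0 x→r1 — no edge inside a register ⇒ χ ≤ 3
  χ = 3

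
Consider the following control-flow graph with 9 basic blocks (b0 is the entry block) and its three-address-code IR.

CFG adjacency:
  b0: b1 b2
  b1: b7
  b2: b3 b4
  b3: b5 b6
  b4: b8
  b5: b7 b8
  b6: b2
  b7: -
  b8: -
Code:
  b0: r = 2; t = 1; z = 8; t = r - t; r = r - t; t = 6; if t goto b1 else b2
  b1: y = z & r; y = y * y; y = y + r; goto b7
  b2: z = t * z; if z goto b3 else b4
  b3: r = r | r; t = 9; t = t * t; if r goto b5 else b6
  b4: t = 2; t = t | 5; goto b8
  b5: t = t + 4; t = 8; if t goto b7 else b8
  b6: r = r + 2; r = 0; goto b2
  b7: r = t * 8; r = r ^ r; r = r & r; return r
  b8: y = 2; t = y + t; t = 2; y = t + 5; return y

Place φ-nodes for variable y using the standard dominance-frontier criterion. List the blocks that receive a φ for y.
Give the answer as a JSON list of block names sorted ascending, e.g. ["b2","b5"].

Answer: ["b7"]

Analysis:
idom tree: b1←b0 b2←b0 b3←b2 b4←b2 b5←b3 b6←b3 b7←b0 b8←b2
Dom∩ at merges:
  b2: preds {b0,b6}: {b0} ∩ {b0,b2,b3,b6} = {b0}; idom=b0
  b7: preds {b1,b5}: {b0,b1} ∩ {b0,b2,b3,b5} = {b0}; idom=b0
  b8: preds {b4,b5}: {b0,b2,b4} ∩ {b0,b2,b3,b5} = {b0,b2}; idom=b2

Frontier:
  b2←b0: walk · to b0
  b2←b6: walk b6→b3→b2 to b0
  b7←b1: walk b1 to b0
  b7←b5: walk b5→b3→b2 to b0
  b8←b4: walk b4 to b2
  b8←b5: walk b5→b3 to b2
  b0: DF=∅
  b1: DF={b7}
  b2: DF={b2,b7}
  b3: DF={b2,b7,b8}
  b4: DF={b8}
  b5: DF={b7,b8}
  b6: DF={b2}
  b7: DF=∅
  b8: DF=∅

φ for y: defs {b1,b8}
  DF⁺ = {b7}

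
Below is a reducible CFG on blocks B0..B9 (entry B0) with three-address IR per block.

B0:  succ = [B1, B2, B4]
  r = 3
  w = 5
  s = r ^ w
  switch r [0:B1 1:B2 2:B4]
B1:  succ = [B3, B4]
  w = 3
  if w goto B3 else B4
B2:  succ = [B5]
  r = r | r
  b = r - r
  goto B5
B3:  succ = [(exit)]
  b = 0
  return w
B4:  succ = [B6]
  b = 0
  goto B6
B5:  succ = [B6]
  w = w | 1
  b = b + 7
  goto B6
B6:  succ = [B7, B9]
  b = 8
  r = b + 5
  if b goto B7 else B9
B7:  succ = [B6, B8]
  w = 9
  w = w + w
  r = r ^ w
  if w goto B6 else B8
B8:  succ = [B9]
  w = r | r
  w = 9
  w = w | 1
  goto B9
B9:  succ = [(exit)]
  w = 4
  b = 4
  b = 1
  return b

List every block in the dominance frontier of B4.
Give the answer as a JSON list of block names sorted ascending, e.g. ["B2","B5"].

idom tree: B1←B0 B2←B0 B3←B1 B4←B0 B5←B2 B6←B0 B7←B6 B8←B7 B9←B6
Dom at joins:
  B4: preds {B0,B1}: {B0} ∩ {B0,B1} = {B0}; idom=B0
  B6: preds {B4,B5,B7}: {B0,B4} ∩ {B0,B2,B5} ∩ {B0,B6,B7} = {B0}; idom=B0
  B9: preds {B6,B8}: {B0,B6} ∩ {B0,B6,B7,B8} = {B0,B6}; idom=B6

DF walk-up:
  B4←B0: walk · to B0
  B4←B1: walk B1 to B0
  B6←B4: walk B4 to B0
  B6←B5: walk B5→B2 to B0
  B6←B7: walk B7→B6 to B0
  B9←B6: walk · to B6
  B9←B8: walk B8→B7 to B6
  B0 → ∅
  B1 → {B4}
  B2 → {B6}
  B3 → ∅
  B4 → {B6}
  B5 → {B6}
  B6 → {B6}
  B7 → {B6,B9}
  B8 → {B9}
  B9 → ∅

DF(B4) = ["B6"]

Answer: ["B6"]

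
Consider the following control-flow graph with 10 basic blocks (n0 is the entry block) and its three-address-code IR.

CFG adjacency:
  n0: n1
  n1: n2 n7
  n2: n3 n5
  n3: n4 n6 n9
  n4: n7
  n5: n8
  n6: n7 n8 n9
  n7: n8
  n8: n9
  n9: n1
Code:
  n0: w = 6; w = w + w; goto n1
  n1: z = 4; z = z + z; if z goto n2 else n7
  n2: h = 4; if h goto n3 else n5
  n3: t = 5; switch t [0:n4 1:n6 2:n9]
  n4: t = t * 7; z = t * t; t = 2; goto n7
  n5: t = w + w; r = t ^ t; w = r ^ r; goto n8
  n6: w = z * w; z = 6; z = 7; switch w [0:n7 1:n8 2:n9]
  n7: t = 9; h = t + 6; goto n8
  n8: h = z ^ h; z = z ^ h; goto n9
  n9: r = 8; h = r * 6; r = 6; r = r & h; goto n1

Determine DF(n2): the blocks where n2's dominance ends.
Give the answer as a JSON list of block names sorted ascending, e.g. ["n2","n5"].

idom tree: n1←n0 n2←n1 n3←n2 n4←n3 n5←n2 n6←n3 n7←n1 n8←n1 n9←n1
Dom at joins:
  n1: preds {n0,n9}: {n0} ∩ {n0,n1,n9} = {n0}; idom=n0
  n7: preds {n1,n4,n6}: {n0,n1} ∩ {n0,n1,n2,n3,n4} ∩ {n0,n1,n2,n3,n6} = {n0,n1}; idom=n1
  n8: preds {n5,n6,n7}: {n0,n1,n2,n5} ∩ {n0,n1,n2,n3,n6} ∩ {n0,n1,n7} = {n0,n1}; idom=n1
  n9: preds {n3,n6,n8}: {n0,n1,n2,n3} ∩ {n0,n1,n2,n3,n6} ∩ {n0,n1,n8} = {n0,n1}; idom=n1

Frontier:
  join n1 pred n0: · stop@n0
  join n1 pred n9: n9→n1 stop@n0
  join n7 pred n1: · stop@n1
  join n7 pred n4: n4→n3→n2 stop@n1
  join n7 pred n6: n6→n3→n2 stop@n1
  join n8 pred n5: n5→n2 stop@n1
  join n8 pred n6: n6→n3→n2 stop@n1
  join n8 pred n7: n7 stop@n1
  join n9 pred n3: n3→n2 stop@n1
  join n9 pred n6: n6→n3→n2 stop@n1
  join n9 pred n8: n8 stop@n1
  n0 → ∅
  n1 → {n1}
  n2 → {n7,n8,n9}
  n3 → {n7,n8,n9}
  n4 → {n7}
  n5 → {n8}
  n6 → {n7,n8,n9}
  n7 → {n8}
  n8 → {n9}
  n9 → {n1}

DF(n2) = ["n7", "n8", "n9"]

Answer: ["n7", "n8", "n9"]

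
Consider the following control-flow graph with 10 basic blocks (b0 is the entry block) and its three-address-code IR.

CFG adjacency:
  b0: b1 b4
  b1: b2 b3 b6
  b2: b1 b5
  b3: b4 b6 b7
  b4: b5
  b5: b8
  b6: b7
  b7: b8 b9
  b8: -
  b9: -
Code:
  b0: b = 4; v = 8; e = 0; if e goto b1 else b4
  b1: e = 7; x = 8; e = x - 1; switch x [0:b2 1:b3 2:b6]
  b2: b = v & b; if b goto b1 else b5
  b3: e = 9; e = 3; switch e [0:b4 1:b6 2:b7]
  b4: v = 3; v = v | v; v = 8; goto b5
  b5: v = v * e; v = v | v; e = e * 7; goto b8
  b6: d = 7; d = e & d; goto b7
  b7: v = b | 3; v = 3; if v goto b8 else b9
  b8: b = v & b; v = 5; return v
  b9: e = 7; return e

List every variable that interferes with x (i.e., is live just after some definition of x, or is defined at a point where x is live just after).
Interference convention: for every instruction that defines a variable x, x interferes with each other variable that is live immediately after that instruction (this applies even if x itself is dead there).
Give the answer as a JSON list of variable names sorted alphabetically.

Answer: ["b", "e", "v"]

Analysis:
def/use:
  b0: {b,e,v} / ∅
  b1: {e,x} / ∅
  b2: {b} / {b,v}
  b3: {e} / ∅
  b4: {v} / ∅
  b5: {e,v} / {e,v}
  b6: {d} / {e}
  b7: {v} / {b}
  b8: {b,v} / {b,v}
  b9: {e} / ∅

Live sets:
  b0: in=∅ out={b,e,v}
  b1: in={b,v} out={b,e,v}
  b2: in={b,e,v} out={b,e,v}
  b3: in={b} out={b,e}
  b4: in={b,e} out={b,e,v}
  b5: in={b,e,v} out={b,v}
  b6: in={b,e} out={b}
  b7: in={b} out={b,v}
  b8: in={b,v} out=∅
  b9: in=∅ out=∅

Interference:
  b: {d,e,v,x}
  d: {b,e}
  e: {b,d,v,x}
  v: {b,e,x}
  x: {b,e,v}

N(x) = ["b", "e", "v"]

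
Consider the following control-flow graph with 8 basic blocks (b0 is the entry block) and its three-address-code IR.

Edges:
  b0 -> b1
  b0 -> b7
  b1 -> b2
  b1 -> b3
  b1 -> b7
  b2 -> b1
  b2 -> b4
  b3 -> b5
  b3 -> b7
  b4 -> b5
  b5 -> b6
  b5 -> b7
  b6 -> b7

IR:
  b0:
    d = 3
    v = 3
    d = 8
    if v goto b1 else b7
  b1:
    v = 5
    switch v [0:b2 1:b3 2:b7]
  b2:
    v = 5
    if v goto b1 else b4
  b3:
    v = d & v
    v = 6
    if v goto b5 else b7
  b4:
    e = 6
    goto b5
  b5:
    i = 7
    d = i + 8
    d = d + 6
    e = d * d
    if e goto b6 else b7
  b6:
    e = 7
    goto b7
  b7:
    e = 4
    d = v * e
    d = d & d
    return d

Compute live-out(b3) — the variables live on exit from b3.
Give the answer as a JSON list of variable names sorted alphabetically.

Block summaries:
  b0 def {d,v} use ∅
  b1 def {v} use ∅
  b2 def {v} use ∅
  b3 def {v} use {d,v}
  b4 def {e} use ∅
  b5 def {d,e,i} use ∅
  b6 def {e} use ∅
  b7 def {d,e} use {v}

Live sets:
  live b0: ∅→{d,v}
  live b1: {d}→{d,v}
  live b2: {d}→{d,v}
  live b3: {d,v}→{v}
  live b4: {v}→{v}
  live b5: {v}→{v}
  live b6: {v}→{v}
  live b7: {v}→∅

live-out(b3) = ["v"]

Answer: ["v"]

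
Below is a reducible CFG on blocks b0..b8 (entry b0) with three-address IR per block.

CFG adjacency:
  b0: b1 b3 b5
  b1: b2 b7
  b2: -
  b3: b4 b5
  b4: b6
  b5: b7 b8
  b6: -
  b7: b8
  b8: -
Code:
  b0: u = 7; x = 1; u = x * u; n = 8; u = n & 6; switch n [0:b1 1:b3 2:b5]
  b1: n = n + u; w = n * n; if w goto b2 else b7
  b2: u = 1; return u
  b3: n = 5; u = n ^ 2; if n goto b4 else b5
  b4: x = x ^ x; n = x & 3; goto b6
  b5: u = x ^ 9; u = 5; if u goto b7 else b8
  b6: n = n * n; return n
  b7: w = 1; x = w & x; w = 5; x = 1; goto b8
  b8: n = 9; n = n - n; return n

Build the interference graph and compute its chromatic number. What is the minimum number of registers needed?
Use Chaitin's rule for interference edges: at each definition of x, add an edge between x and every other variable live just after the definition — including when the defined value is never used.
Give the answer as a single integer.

Answer: 3

Derivation:
Block summaries:
  b0: def={n,u,x} ue=∅
  b1: def={n,w} ue={n,u}
  b2: def={u} ue=∅
  b3: def={n,u} ue=∅
  b4: def={n,x} ue={x}
  b5: def={u} ue={x}
  b6: def={n} ue={n}
  b7: def={w,x} ue={x}
  b8: def={n} ue=∅

Backward fixpoint:
  live b0: ∅→{n,u,x}
  live b1: {n,u,x}→{x}
  live b2: ∅→∅
  live b3: {x}→{x}
  live b4: {x}→{n}
  live b5: {x}→{x}
  live b6: {n}→∅
  live b7: {x}→∅
  live b8: ∅→∅

Interference:
  n: {u,x}
  u: {n,x}
  w: {x}
  x: {n,u,w}

Chromatic number:
  clique {n,u,x} ⇒ need ≥ 3
  3-colouring: c0={x}  c1={n,w}  c2={u}
  χ = 3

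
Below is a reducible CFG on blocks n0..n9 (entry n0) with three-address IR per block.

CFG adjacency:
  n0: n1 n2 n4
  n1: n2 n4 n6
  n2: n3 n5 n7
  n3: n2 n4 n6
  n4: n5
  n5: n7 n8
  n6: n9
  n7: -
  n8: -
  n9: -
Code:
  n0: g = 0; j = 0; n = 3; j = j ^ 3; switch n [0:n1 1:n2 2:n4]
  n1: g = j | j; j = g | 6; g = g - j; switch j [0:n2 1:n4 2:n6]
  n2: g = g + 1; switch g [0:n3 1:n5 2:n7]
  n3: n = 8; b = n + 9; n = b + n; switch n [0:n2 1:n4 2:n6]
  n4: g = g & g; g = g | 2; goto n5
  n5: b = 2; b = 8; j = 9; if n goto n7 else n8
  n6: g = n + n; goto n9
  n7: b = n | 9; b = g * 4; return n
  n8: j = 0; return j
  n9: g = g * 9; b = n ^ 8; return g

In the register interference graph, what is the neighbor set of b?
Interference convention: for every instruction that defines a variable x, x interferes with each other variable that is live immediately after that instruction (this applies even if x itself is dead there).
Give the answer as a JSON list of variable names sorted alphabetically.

Answer: ["g", "n"]

Analysis:
Block summaries:
  n0: {g,j,n} / ∅
  n1: {g,j} / {j}
  n2: {g} / {g}
  n3: {b,n} / ∅
  n4: {g} / {g}
  n5: {b,j} / {n}
  n6: {g} / {n}
  n7: {b} / {g,n}
  n8: {j} / ∅
  n9: {b,g} / {g,n}

Backward fixpoint:
  n0: in=∅ out={g,j,n}
  n1: in={j,n} out={g,n}
  n2: in={g,n} out={g,n}
  n3: in={g} out={g,n}
  n4: in={g,n} out={g,n}
  n5: in={g,n} out={g,n}
  n6: in={n} out={g,n}
  n7: in={g,n} out=∅
  n8: in=∅ out=∅
  n9: in={g,n} out=∅

Interference:
  b: {g,n}
  g: {b,j,n}
  j: {g,n}
  n: {b,g,j}

N(b) = ["g", "n"]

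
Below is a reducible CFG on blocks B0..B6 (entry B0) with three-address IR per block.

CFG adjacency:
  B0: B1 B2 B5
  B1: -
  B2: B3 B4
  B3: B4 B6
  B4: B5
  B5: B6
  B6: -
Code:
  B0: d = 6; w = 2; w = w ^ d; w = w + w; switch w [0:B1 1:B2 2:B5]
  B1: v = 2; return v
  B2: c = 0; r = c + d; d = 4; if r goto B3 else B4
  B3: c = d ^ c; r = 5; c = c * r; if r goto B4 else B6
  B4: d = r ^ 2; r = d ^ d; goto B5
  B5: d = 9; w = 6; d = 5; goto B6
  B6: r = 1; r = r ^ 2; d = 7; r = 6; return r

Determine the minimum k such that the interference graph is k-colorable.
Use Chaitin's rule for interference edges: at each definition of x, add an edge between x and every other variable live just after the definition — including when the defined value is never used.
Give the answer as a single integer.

Answer: 3

Derivation:
Block summaries:
  B0 def {d,w} use ∅
  B1 def {v} use ∅
  B2 def {c,d,r} use {d}
  B3 def {c,r} use {c,d}
  B4 def {d,r} use {r}
  B5 def {d,w} use ∅
  B6 def {d,r} use ∅

Liveness:
  live B0: ∅→{d}
  live B1: ∅→∅
  live B2: {d}→{c,d,r}
  live B3: {c,d}→{r}
  live B4: {r}→∅
  live B5: ∅→∅
  live B6: ∅→∅

Interfere edges:
  c↔{d,r}
  d↔{c,r,w}
  r↔{c,d}
  v↔∅
  w↔{d}

Registers:
  clique {c,d,r} ⇒ need ≥ 3
  assign c→c1 d→c0 r→c2 v→c0 w→c1 — no edge inside a register ⇒ χ ≤ 3
  χ = 3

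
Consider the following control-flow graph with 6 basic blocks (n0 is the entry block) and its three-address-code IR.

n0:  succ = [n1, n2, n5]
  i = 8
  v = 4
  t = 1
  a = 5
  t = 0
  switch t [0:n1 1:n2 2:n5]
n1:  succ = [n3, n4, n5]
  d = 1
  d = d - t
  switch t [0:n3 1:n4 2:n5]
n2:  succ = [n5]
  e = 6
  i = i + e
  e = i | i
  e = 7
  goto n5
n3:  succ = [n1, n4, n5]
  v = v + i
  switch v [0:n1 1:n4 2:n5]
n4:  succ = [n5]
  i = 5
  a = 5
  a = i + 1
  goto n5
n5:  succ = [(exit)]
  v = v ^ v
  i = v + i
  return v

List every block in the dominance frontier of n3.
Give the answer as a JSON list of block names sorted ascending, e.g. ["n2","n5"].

Answer: ["n1", "n4", "n5"]

Derivation:
idom tree: n1←n0 n2←n0 n3←n1 n4←n1 n5←n0
Dom∩ at merges:
  n1: preds {n0,n3}: {n0} ∩ {n0,n1,n3} = {n0}; idom=n0
  n4: preds {n1,n3}: {n0,n1} ∩ {n0,n1,n3} = {n0,n1}; idom=n1
  n5: preds {n0,n1,n2,n3,n4}: {n0} ∩ {n0,n1} ∩ {n0,n2} ∩ {n0,n1,n3} ∩ {n0,n1,n4} = {n0}; idom=n0

Frontier:
  join n1 pred n0: · stop@n0
  join n1 pred n3: n3→n1 stop@n0
  join n4 pred n1: · stop@n1
  join n4 pred n3: n3 stop@n1
  join n5 pred n0: · stop@n0
  join n5 pred n1: n1 stop@n0
  join n5 pred n2: n2 stop@n0
  join n5 pred n3: n3→n1 stop@n0
  join n5 pred n4: n4→n1 stop@n0
  n0: DF=∅
  n1: DF={n1,n5}
  n2: DF={n5}
  n3: DF={n1,n4,n5}
  n4: DF={n5}
  n5: DF=∅

DF(n3) = ["n1", "n4", "n5"]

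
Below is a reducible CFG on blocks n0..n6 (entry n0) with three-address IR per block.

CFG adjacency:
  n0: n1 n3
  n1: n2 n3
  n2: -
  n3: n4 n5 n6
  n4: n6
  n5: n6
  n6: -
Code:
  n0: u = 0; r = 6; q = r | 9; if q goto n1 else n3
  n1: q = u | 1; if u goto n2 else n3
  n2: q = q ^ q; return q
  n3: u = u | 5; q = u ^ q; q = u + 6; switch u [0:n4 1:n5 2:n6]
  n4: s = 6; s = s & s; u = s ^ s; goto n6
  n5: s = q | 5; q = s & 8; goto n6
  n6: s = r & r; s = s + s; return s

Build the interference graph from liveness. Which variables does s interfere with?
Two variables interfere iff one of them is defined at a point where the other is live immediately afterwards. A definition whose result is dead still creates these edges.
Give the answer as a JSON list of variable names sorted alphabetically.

Answer: ["r"]

Working:
Per-block:
  n0 def {q,r,u} use ∅
  n1 def {q} use {u}
  n2 def {q} use {q}
  n3 def {q,u} use {q,u}
  n4 def {s,u} use ∅
  n5 def {q,s} use {q}
  n6 def {s} use {r}

Liveness:
  n0 li=∅ lo={q,r,u}
  n1 li={r,u} lo={q,r,u}
  n2 li={q} lo=∅
  n3 li={q,r,u} lo={q,r}
  n4 li={r} lo={r}
  n5 li={q,r} lo={r}
  n6 li={r} lo=∅

Conflict graph:
  q↔{r,u}
  r↔{q,s,u}
  s↔{r}
  u↔{q,r}

N(s) = ["r"]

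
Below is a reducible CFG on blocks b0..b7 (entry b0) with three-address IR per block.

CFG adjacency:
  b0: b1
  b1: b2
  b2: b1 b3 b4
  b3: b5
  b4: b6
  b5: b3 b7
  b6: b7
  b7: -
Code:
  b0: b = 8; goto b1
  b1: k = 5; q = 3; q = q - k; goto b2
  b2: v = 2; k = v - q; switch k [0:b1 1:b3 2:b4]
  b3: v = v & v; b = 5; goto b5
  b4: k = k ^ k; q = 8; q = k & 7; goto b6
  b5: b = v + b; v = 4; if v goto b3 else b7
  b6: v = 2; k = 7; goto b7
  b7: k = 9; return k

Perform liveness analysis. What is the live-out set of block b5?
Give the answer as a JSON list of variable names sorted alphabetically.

Answer: ["v"]

Derivation:
Per-block:
  b0: {b} / ∅
  b1: {k,q} / ∅
  b2: {k,v} / {q}
  b3: {b,v} / {v}
  b4: {k,q} / {k}
  b5: {b,v} / {b,v}
  b6: {k,v} / ∅
  b7: {k} / ∅

Live sets:
  live b0: ∅→∅
  live b1: ∅→{q}
  live b2: {q}→{k,v}
  live b3: {v}→{b,v}
  live b4: {k}→∅
  live b5: {b,v}→{v}
  live b6: ∅→∅
  live b7: ∅→∅

live-out(b5) = ["v"]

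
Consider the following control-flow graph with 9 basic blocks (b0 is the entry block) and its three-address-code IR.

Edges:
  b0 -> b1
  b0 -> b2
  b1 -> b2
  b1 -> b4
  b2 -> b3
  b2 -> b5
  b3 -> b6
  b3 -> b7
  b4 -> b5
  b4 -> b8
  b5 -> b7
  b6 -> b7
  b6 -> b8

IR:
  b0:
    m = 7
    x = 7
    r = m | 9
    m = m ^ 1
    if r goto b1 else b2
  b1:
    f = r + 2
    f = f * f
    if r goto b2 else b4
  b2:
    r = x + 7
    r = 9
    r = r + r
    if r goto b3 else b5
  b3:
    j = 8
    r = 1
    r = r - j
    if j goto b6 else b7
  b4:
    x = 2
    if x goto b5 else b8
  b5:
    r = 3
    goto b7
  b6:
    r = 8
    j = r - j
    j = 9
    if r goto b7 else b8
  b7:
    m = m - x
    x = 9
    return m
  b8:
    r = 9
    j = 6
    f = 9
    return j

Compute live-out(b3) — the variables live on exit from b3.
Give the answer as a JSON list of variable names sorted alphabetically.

Answer: ["j", "m", "x"]

Working:
Block summaries:
  b0: def={m,r,x} ue=∅
  b1: def={f} ue={r}
  b2: def={r} ue={x}
  b3: def={j,r} ue=∅
  b4: def={x} ue=∅
  b5: def={r} ue=∅
  b6: def={j,r} ue={j}
  b7: def={m,x} ue={m,x}
  b8: def={f,j,r} ue=∅

Live sets:
  live b0: ∅→{m,r,x}
  live b1: {m,r,x}→{m,x}
  live b2: {m,x}→{m,x}
  live b3: {m,x}→{j,m,x}
  live b4: {m}→{m,x}
  live b5: {m,x}→{m,x}
  live b6: {j,m,x}→{m,x}
  live b7: {m,x}→∅
  live b8: ∅→∅

live-out(b3) = ["j", "m", "x"]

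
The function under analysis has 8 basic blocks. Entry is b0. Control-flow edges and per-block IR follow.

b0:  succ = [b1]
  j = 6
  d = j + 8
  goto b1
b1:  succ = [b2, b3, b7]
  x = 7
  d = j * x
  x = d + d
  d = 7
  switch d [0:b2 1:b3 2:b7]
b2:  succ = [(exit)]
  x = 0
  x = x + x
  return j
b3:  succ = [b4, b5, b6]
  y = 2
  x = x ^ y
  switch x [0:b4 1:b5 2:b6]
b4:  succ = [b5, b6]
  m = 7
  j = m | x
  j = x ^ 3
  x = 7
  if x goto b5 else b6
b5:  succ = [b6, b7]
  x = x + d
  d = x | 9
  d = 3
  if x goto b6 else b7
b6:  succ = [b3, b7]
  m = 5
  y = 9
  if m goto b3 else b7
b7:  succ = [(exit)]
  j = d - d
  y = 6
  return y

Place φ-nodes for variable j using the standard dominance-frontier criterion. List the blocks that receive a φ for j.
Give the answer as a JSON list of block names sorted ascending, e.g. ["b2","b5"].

idom tree: b1←b0 b2←b1 b3←b1 b4←b3 b5←b3 b6←b3 b7←b1
Dom at joins:
  b3: preds {b1,b6}: {b0,b1} ∩ {b0,b1,b3,b6} = {b0,b1}; idom=b1
  b5: preds {b3,b4}: {b0,b1,b3} ∩ {b0,b1,b3,b4} = {b0,b1,b3}; idom=b3
  b6: preds {b3,b4,b5}: {b0,b1,b3} ∩ {b0,b1,b3,b4} ∩ {b0,b1,b3,b5} = {b0,b1,b3}; idom=b3
  b7: preds {b1,b5,b6}: {b0,b1} ∩ {b0,b1,b3,b5} ∩ {b0,b1,b3,b6} = {b0,b1}; idom=b1

Frontier:
  join b3 pred b1: · stop@b1
  join b3 pred b6: b6→b3 stop@b1
  join b5 pred b3: · stop@b3
  join b5 pred b4: b4 stop@b3
  join b6 pred b3: · stop@b3
  join b6 pred b4: b4 stop@b3
  join b6 pred b5: b5 stop@b3
  join b7 pred b1: · stop@b1
  join b7 pred b5: b5→b3 stop@b1
  join b7 pred b6: b6→b3 stop@b1
  b0: DF=∅
  b1: DF=∅
  b2: DF=∅
  b3: DF={b3,b7}
  b4: DF={b5,b6}
  b5: DF={b6,b7}
  b6: DF={b3,b7}
  b7: DF=∅

φ for j: defs {b0,b4,b7}
  DF⁺ = {b3,b5,b6,b7}

Answer: ["b3", "b5", "b6", "b7"]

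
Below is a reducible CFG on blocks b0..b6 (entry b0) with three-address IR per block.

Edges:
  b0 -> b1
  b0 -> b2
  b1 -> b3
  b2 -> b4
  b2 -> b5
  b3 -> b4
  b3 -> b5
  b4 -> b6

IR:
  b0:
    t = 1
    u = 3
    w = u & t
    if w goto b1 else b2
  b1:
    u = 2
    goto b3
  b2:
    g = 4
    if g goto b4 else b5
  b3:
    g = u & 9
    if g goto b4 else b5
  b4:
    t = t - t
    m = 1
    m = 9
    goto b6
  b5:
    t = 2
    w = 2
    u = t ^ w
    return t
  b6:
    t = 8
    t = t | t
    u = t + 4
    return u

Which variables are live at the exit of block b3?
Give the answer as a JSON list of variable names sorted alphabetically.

def/use:
  b0: {t,u,w} / ∅
  b1: {u} / ∅
  b2: {g} / ∅
  b3: {g} / {u}
  b4: {m,t} / {t}
  b5: {t,u,w} / ∅
  b6: {t,u} / ∅

Backward fixpoint:
  live b0: ∅→{t}
  live b1: {t}→{t,u}
  live b2: {t}→{t}
  live b3: {t,u}→{t}
  live b4: {t}→∅
  live b5: ∅→∅
  live b6: ∅→∅

live-out(b3) = ["t"]

Answer: ["t"]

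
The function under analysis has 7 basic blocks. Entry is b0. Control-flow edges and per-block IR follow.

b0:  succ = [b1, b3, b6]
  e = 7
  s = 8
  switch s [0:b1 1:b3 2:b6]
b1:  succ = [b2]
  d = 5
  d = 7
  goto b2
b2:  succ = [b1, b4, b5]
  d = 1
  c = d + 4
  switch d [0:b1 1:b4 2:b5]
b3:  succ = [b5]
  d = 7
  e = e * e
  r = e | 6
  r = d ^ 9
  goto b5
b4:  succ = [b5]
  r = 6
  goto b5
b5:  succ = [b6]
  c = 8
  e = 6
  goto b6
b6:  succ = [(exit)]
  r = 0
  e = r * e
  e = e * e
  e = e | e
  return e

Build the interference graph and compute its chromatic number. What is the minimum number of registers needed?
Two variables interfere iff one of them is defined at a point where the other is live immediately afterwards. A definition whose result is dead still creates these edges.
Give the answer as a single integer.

Answer: 3

Working:
Block summaries:
  b0: def={e,s} ue=∅
  b1: def={d} ue=∅
  b2: def={c,d} ue=∅
  b3: def={d,e,r} ue={e}
  b4: def={r} ue=∅
  b5: def={c,e} ue=∅
  b6: def={e,r} ue={e}

Backward fixpoint:
  live b0: ∅→{e}
  live b1: ∅→∅
  live b2: ∅→∅
  live b3: {e}→∅
  live b4: ∅→∅
  live b5: ∅→{e}
  live b6: {e}→∅

Interference:
  c — {d}
  d — {c,e,r}
  e — {d,r,s}
  r — {d,e}
  s — {e}

Colouring:
  clique {d,e,r} ⇒ need ≥ 3
  3-colouring: c0={d,s}  c1={c,e}  c2={r}
  χ = 3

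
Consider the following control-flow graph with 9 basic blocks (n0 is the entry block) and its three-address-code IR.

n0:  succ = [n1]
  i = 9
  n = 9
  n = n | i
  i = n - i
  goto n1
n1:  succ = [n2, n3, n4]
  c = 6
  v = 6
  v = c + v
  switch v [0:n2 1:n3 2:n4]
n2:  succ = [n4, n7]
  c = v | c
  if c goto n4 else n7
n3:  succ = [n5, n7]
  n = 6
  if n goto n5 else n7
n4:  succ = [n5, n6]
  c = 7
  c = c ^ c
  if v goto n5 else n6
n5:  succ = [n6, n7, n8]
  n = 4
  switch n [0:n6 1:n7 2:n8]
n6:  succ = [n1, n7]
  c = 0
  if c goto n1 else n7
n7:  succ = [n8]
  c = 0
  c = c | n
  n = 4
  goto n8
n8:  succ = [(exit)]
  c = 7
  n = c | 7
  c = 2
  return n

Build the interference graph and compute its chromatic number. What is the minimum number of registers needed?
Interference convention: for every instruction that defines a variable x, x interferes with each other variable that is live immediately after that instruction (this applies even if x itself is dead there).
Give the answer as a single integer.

Per-block:
  n0 def {i,n} use ∅
  n1 def {c,v} use ∅
  n2 def {c} use {c,v}
  n3 def {n} use ∅
  n4 def {c} use {v}
  n5 def {n} use ∅
  n6 def {c} use ∅
  n7 def {c,n} use {n}
  n8 def {c,n} use ∅

Live sets:
  n0: in=∅ out={n}
  n1: in={n} out={c,n,v}
  n2: in={c,n,v} out={n,v}
  n3: in=∅ out={n}
  n4: in={n,v} out={n}
  n5: in=∅ out={n}
  n6: in={n} out={n}
  n7: in={n} out=∅
  n8: in=∅ out=∅

Interfere edges:
  c — {n,v}
  i — {n}
  n — {c,i,v}
  v — {c,n}

Registers:
  {c,n,v} pairwise interfere (3-clique) ⇒ χ ≥ 3
  assign c→r1 i→r1 n→r0 v→r2 — no edge inside a register ⇒ χ ≤ 3
  χ = 3

Answer: 3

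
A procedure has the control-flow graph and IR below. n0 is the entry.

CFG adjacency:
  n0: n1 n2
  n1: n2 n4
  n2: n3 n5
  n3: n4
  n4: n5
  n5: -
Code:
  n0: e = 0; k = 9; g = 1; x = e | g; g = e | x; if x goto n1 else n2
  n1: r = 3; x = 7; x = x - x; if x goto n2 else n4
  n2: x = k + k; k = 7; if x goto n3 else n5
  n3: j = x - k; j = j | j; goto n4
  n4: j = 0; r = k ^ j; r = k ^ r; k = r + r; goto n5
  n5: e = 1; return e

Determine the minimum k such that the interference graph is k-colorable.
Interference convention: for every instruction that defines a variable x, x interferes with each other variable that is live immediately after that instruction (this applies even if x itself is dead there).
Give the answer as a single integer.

Answer: 4

Derivation:
Per-block:
  n0: def={e,g,k,x} ue=∅
  n1: def={r,x} ue=∅
  n2: def={k,x} ue={k}
  n3: def={j} ue={k,x}
  n4: def={j,k,r} ue={k}
  n5: def={e} ue=∅

Liveness:
  live n0: ∅→{k}
  live n1: {k}→{k}
  live n2: {k}→{k,x}
  live n3: {k,x}→{k}
  live n4: {k}→∅
  live n5: ∅→∅

Conflict graph:
  e — {g,k,x}
  g — {e,k,x}
  j — {k}
  k — {e,g,j,r,x}
  r — {k}
  x — {e,g,k}

Chromatic number:
  clique {e,g,k,x} ⇒ need ≥ 4
  assign e→c1 g→c2 j→c1 k→c0 r→c1 x→c3 — no edge inside a register ⇒ χ ≤ 4
  χ = 4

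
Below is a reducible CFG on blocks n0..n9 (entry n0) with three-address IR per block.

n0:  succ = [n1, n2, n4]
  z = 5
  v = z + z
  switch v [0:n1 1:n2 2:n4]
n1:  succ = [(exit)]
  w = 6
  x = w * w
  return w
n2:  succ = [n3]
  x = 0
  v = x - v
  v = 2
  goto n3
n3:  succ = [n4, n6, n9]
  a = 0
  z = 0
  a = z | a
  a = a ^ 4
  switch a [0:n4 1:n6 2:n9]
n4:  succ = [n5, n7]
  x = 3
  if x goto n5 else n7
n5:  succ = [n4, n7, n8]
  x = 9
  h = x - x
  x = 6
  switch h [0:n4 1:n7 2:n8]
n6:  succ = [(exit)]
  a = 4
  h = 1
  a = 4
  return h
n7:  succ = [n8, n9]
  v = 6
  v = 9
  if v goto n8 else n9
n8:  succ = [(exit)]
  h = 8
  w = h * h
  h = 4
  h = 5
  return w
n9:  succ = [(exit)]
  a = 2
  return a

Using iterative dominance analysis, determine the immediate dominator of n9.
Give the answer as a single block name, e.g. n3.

Answer: n0

Analysis:
idom tree: n1←n0 n2←n0 n3←n2 n4←n0 n5←n4 n6←n3 n7←n4 n8←n4 n9←n0
Dom at joins:
  n4: preds {n0,n3,n5}: {n0} ∩ {n0,n2,n3} ∩ {n0,n4,n5} = {n0}; idom=n0
  n7: preds {n4,n5}: {n0,n4} ∩ {n0,n4,n5} = {n0,n4}; idom=n4
  n8: preds {n5,n7}: {n0,n4,n5} ∩ {n0,n4,n7} = {n0,n4}; idom=n4
  n9: preds {n3,n7}: {n0,n2,n3} ∩ {n0,n4,n7} = {n0}; idom=n0

idom(n9) = n0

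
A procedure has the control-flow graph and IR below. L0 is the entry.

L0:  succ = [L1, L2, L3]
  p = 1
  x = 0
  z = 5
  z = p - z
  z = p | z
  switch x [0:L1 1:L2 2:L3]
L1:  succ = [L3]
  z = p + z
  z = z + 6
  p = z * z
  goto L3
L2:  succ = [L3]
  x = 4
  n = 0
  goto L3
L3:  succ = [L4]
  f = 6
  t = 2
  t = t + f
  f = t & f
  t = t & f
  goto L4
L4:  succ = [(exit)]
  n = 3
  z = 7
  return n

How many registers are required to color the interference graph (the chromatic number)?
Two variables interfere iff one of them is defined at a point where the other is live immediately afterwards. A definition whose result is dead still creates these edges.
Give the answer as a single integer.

Answer: 3

Derivation:
Block summaries:
  L0: def={p,x,z} ue=∅
  L1: def={p,z} ue={p,z}
  L2: def={n,x} ue=∅
  L3: def={f,t} ue=∅
  L4: def={n,z} ue=∅

Liveness:
  L0 li=∅ lo={p,z}
  L1 li={p,z} lo=∅
  L2 li=∅ lo=∅
  L3 li=∅ lo=∅
  L4 li=∅ lo=∅

Conflict graph:
  f — {t}
  n — {z}
  p — {x,z}
  t — {f}
  x — {p,z}
  z — {n,p,x}

Colouring:
  clique {p,x,z} ⇒ need ≥ 3
  assign f→r0 n→r1 p→r1 t→r1 x→r2 z→r0 — no edge inside a register ⇒ χ ≤ 3
  χ = 3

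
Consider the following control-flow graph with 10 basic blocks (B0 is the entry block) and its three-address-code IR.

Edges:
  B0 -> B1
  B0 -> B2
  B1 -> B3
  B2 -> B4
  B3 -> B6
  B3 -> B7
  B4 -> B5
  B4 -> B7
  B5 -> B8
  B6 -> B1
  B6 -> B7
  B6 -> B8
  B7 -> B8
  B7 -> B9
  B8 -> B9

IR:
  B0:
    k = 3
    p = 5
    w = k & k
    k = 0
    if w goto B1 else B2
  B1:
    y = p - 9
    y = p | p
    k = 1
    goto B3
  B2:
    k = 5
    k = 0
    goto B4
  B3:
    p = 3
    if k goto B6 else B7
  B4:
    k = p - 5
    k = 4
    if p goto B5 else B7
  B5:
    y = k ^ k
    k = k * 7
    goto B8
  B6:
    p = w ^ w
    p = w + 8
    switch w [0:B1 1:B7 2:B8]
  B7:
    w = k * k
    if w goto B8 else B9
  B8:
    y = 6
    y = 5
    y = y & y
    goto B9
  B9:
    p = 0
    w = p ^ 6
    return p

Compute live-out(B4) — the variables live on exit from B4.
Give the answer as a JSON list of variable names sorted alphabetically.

Per-block:
  B0 def {k,p,w} use ∅
  B1 def {k,y} use {p}
  B2 def {k} use ∅
  B3 def {p} use {k}
  B4 def {k} use {p}
  B5 def {k,y} use {k}
  B6 def {p} use {w}
  B7 def {w} use {k}
  B8 def {y} use ∅
  B9 def {p,w} use ∅

Liveness:
  B0 li=∅ lo={p,w}
  B1 li={p,w} lo={k,w}
  B2 li={p} lo={p}
  B3 li={k,w} lo={k,w}
  B4 li={p} lo={k}
  B5 li={k} lo=∅
  B6 li={k,w} lo={k,p,w}
  B7 li={k} lo=∅
  B8 li=∅ lo=∅
  B9 li=∅ lo=∅

live-out(B4) = ["k"]

Answer: ["k"]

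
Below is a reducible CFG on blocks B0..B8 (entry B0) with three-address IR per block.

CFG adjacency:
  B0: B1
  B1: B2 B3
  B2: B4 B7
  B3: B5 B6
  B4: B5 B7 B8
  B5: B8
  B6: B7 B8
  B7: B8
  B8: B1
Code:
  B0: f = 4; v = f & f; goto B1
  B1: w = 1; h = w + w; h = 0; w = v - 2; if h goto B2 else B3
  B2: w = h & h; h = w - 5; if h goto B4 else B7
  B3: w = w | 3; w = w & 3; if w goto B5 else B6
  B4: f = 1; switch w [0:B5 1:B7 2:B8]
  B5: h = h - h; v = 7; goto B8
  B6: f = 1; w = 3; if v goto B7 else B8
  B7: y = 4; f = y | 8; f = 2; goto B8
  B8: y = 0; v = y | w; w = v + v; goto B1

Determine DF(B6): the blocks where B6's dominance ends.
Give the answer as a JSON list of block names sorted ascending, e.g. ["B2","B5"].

Answer: ["B7", "B8"]

Derivation:
idom tree: B1←B0 B2←B1 B3←B1 B4←B2 B5←B1 B6←B3 B7←B1 B8←B1
Dom∩ at merges:
  B1: preds {B0,B8}: {B0} ∩ {B0,B1,B8} = {B0}; idom=B0
  B5: preds {B3,B4}: {B0,B1,B3} ∩ {B0,B1,B2,B4} = {B0,B1}; idom=B1
  B7: preds {B2,B4,B6}: {B0,B1,B2} ∩ {B0,B1,B2,B4} ∩ {B0,B1,B3,B6} = {B0,B1}; idom=B1
  B8: preds {B4,B5,B6,B7}: {B0,B1,B2,B4} ∩ {B0,B1,B5} ∩ {B0,B1,B3,B6} ∩ {B0,B1,B7} = {B0,B1}; idom=B1

Frontier:
  B1←B0: walk · to B0
  B1←B8: walk B8→B1 to B0
  B5←B3: walk B3 to B1
  B5←B4: walk B4→B2 to B1
  B7←B2: walk B2 to B1
  B7←B4: walk B4→B2 to B1
  B7←B6: walk B6→B3 to B1
  B8←B4: walk B4→B2 to B1
  B8←B5: walk B5 to B1
  B8←B6: walk B6→B3 to B1
  B8←B7: walk B7 to B1
  DF(B0)=∅
  DF(B1)={B1}
  DF(B2)={B5,B7,B8}
  DF(B3)={B5,B7,B8}
  DF(B4)={B5,B7,B8}
  DF(B5)={B8}
  DF(B6)={B7,B8}
  DF(B7)={B8}
  DF(B8)={B1}

DF(B6) = ["B7", "B8"]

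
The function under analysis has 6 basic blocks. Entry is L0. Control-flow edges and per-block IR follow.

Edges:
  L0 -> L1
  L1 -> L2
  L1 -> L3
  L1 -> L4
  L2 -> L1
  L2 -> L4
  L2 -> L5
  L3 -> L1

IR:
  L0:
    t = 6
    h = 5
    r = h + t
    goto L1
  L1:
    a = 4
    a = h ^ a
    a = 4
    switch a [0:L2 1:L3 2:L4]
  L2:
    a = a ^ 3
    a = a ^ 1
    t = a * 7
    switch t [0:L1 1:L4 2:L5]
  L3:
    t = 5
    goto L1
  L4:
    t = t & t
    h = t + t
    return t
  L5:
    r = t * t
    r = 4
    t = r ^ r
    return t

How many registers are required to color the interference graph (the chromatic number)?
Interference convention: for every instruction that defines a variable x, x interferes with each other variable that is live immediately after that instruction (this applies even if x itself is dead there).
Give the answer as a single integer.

Answer: 3

Analysis:
Block summaries:
  L0: def={h,r,t} ue=∅
  L1: def={a} ue={h}
  L2: def={a,t} ue={a}
  L3: def={t} ue=∅
  L4: def={h,t} ue={t}
  L5: def={r,t} ue={t}

Live sets:
  L0 li=∅ lo={h,t}
  L1 li={h,t} lo={a,h,t}
  L2 li={a,h} lo={h,t}
  L3 li={h} lo={h,t}
  L4 li={t} lo=∅
  L5 li={t} lo=∅

Conflict graph:
  a: {h,t}
  h: {a,r,t}
  r: {h,t}
  t: {a,h,r}

Colouring:
  clique {a,h,t} ⇒ need ≥ 3
  assign a→r2 h→r0 r→r2 t→r1 — no edge inside a register ⇒ χ ≤ 3
  χ = 3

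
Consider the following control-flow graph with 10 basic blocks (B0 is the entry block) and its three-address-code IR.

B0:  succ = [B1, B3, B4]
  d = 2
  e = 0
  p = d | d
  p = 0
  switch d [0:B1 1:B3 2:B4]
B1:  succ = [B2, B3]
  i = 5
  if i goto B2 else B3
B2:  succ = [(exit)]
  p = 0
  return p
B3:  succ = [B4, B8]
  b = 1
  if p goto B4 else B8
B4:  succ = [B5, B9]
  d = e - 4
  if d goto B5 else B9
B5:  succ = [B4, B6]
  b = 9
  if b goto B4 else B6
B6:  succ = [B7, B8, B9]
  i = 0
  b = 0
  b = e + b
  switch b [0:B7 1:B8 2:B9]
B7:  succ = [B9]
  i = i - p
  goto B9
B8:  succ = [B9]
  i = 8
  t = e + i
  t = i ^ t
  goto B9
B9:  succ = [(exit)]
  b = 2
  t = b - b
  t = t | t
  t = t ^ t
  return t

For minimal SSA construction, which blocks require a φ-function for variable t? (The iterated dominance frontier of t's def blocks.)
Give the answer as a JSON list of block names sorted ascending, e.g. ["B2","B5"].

idom tree: B1←B0 B2←B1 B3←B0 B4←B0 B5←B4 B6←B5 B7←B6 B8←B0 B9←B0
Dom at joins:
  B3: preds {B0,B1}: {B0} ∩ {B0,B1} = {B0}; idom=B0
  B4: preds {B0,B3,B5}: {B0} ∩ {B0,B3} ∩ {B0,B4,B5} = {B0}; idom=B0
  B8: preds {B3,B6}: {B0,B3} ∩ {B0,B4,B5,B6} = {B0}; idom=B0
  B9: preds {B4,B6,B7,B8}: {B0,B4} ∩ {B0,B4,B5,B6} ∩ {B0,B4,B5,B6,B7} ∩ {B0,B8} = {B0}; idom=B0

Frontier:
  B3←B0: walk · to B0
  B3←B1: walk B1 to B0
  B4←B0: walk · to B0
  B4←B3: walk B3 to B0
  B4←B5: walk B5→B4 to B0
  B8←B3: walk B3 to B0
  B8←B6: walk B6→B5→B4 to B0
  B9←B4: walk B4 to B0
  B9←B6: walk B6→B5→B4 to B0
  B9←B7: walk B7→B6→B5→B4 to B0
  B9←B8: walk B8 to B0
  DF(B0)=∅
  DF(B1)={B3}
  DF(B2)=∅
  DF(B3)={B4,B8}
  DF(B4)={B4,B8,B9}
  DF(B5)={B4,B8,B9}
  DF(B6)={B8,B9}
  DF(B7)={B9}
  DF(B8)={B9}
  DF(B9)=∅

φ for t: defs {B8,B9}
  DF⁺ = {B9}

Answer: ["B9"]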